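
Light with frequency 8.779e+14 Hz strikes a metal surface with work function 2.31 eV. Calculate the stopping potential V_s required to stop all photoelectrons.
1.3207 V

The stopping potential V_s satisfies: eV_s = KE_max

First, find KE_max using Einstein's equation:
E_photon = hf = (6.626×10⁻³⁴ J·s)(8.779e+14 Hz) = 3.6307 eV
KE_max = E_photon - φ = 3.6307 - 2.31 = 1.3207 eV

Since eV_s = KE_max:
V_s = KE_max/e = 1.3207 V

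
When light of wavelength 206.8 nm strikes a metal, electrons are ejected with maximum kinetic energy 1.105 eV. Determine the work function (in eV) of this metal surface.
4.89 eV

From Einstein's photoelectric equation: KE_max = hf - φ = hc/λ - φ

Rearranging for φ:
φ = hc/λ - KE_max

Calculate photon energy:
E_photon = hc/λ = 5.9954 eV

Therefore:
φ = 5.9954 - 1.105 = 4.89 eV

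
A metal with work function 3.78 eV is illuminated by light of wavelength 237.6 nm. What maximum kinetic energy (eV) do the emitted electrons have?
1.4382 eV

Using Einstein's photoelectric equation: KE_max = hf - φ = hc/λ - φ

First, calculate the photon energy:
E_photon = hc/λ = (6.626×10⁻³⁴ J·s)(3×10⁸ m/s) / (237.6×10⁻⁹ m)
E_photon = 5.2182 eV

Then, the maximum kinetic energy:
KE_max = E_photon - φ = 5.2182 eV - 3.78 eV = 1.4382 eV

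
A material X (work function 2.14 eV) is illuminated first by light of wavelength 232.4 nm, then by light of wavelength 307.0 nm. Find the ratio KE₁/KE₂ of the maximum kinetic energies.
1.6828

Using Einstein's equation: KE_max = hc/λ - φ

For λ₁ = 232.4 nm:
E₁ = hc/λ₁ = 5.3349 eV
KE₁ = E₁ - φ = 5.3349 - 2.14 = 3.1949 eV

For λ₂ = 307.0 nm:
E₂ = hc/λ₂ = 4.0386 eV
KE₂ = E₂ - φ = 4.0386 - 2.14 = 1.8986 eV

Ratio: KE₁/KE₂ = 3.1949/1.8986 = 1.6828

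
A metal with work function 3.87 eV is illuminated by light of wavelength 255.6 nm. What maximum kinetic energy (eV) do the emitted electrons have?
0.9807 eV

Using Einstein's photoelectric equation: KE_max = hf - φ = hc/λ - φ

First, calculate the photon energy:
E_photon = hc/λ = (6.626×10⁻³⁴ J·s)(3×10⁸ m/s) / (255.6×10⁻⁹ m)
E_photon = 4.8507 eV

Then, the maximum kinetic energy:
KE_max = E_photon - φ = 4.8507 eV - 3.87 eV = 0.9807 eV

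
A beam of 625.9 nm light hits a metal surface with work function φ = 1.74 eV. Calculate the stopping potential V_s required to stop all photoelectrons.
0.2409 V

The stopping potential V_s satisfies: eV_s = KE_max

First, find KE_max using Einstein's equation:
E_photon = hc/λ = 1.9809 eV
KE_max = E_photon - φ = 1.9809 - 1.74 = 0.2409 eV

Since eV_s = KE_max:
V_s = KE_max/e = 0.2409 V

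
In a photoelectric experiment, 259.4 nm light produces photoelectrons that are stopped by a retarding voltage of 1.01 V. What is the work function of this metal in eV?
3.77 eV

The stopping potential gives the maximum kinetic energy: KE_max = eV_s = 1.01 eV

From Einstein's photoelectric equation: KE_max = hc/λ - φ
Rearranging: φ = hc/λ - KE_max

Calculate photon energy:
E_photon = hc/λ = (6.626×10⁻³⁴ J·s)(3×10⁸ m/s) / (259.4×10⁻⁹ m) = 4.7797 eV

Therefore:
φ = 4.7797 - 1.01 = 3.77 eV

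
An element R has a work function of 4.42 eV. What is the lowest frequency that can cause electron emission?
1.0688e+15 Hz

The threshold frequency is when the photon energy equals the work function:
hf₀ = φ

Solving for f₀:
f₀ = φ/h = (4.42 eV × 1.602×10⁻¹⁹ J/eV) / (6.626×10⁻³⁴ J·s)
f₀ = 1.0688e+15 Hz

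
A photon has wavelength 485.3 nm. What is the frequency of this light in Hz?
6.1775e+14 Hz

Using the wave equation: c = fλ

Solving for frequency:
f = c/λ = (3×10⁸ m/s) / (485.3×10⁻⁹ m)
f = 6.1775e+14 Hz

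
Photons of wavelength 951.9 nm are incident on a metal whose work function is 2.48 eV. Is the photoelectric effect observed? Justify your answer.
No

For photoemission, the photon energy must exceed the work function.

Photon energy: E = hc/λ = 1.3025 eV
Work function: φ = 2.48 eV

Since E_photon (1.3025 eV) < φ (2.48 eV), photoemission will NOT occur.
The threshold wavelength is λ₀ = hc/φ = 499.9 nm.
Since 951.9 nm > 499.9 nm, the photons lack sufficient energy.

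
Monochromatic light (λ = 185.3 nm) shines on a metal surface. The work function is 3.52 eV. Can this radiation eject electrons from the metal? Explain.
Yes

For photoemission, the photon energy must exceed the work function.

Photon energy: E = hc/λ = 6.6910 eV
Work function: φ = 3.52 eV

Since E_photon (6.6910 eV) > φ (3.52 eV), photoemission WILL occur.
The threshold wavelength is λ₀ = hc/φ = 352.2 nm.
Since 185.3 nm < 352.2 nm, the light has sufficient energy.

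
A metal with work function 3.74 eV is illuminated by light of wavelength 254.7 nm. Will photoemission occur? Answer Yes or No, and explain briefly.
Yes

For photoemission, the photon energy must exceed the work function.

Photon energy: E = hc/λ = 4.8679 eV
Work function: φ = 3.74 eV

Since E_photon (4.8679 eV) > φ (3.74 eV), photoemission WILL occur.
The threshold wavelength is λ₀ = hc/φ = 331.5 nm.
Since 254.7 nm < 331.5 nm, the light has sufficient energy.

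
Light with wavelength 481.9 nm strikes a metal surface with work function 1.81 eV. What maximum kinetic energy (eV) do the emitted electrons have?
0.7628 eV

Using Einstein's photoelectric equation: KE_max = hf - φ = hc/λ - φ

First, calculate the photon energy:
E_photon = hc/λ = (6.626×10⁻³⁴ J·s)(3×10⁸ m/s) / (481.9×10⁻⁹ m)
E_photon = 2.5728 eV

Then, the maximum kinetic energy:
KE_max = E_photon - φ = 2.5728 eV - 1.81 eV = 0.7628 eV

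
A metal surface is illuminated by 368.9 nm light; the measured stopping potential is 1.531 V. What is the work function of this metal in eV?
1.83 eV

The stopping potential gives the maximum kinetic energy: KE_max = eV_s = 1.531 eV

From Einstein's photoelectric equation: KE_max = hc/λ - φ
Rearranging: φ = hc/λ - KE_max

Calculate photon energy:
E_photon = hc/λ = (6.626×10⁻³⁴ J·s)(3×10⁸ m/s) / (368.9×10⁻⁹ m) = 3.3609 eV

Therefore:
φ = 3.3609 - 1.531 = 1.83 eV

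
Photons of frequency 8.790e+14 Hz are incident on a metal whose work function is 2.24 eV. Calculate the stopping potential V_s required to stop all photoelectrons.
1.3953 V

The stopping potential V_s satisfies: eV_s = KE_max

First, find KE_max using Einstein's equation:
E_photon = hf = (6.626×10⁻³⁴ J·s)(8.790e+14 Hz) = 3.6353 eV
KE_max = E_photon - φ = 3.6353 - 2.24 = 1.3953 eV

Since eV_s = KE_max:
V_s = KE_max/e = 1.3953 V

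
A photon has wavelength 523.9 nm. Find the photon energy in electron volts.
2.3666 eV

Using E = hf = hc/λ:

E = hc/λ = (6.626×10⁻³⁴ J·s)(3×10⁸ m/s) / (523.9×10⁻⁹ m)
E = 2.3666 eV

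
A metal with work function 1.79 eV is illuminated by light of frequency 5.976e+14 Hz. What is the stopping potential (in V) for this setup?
0.6815 V

The stopping potential V_s satisfies: eV_s = KE_max

First, find KE_max using Einstein's equation:
E_photon = hf = (6.626×10⁻³⁴ J·s)(5.976e+14 Hz) = 2.4715 eV
KE_max = E_photon - φ = 2.4715 - 1.79 = 0.6815 eV

Since eV_s = KE_max:
V_s = KE_max/e = 0.6815 V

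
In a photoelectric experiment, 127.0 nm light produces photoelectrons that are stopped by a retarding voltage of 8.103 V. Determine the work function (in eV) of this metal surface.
1.66 eV

The stopping potential gives the maximum kinetic energy: KE_max = eV_s = 8.103 eV

From Einstein's photoelectric equation: KE_max = hc/λ - φ
Rearranging: φ = hc/λ - KE_max

Calculate photon energy:
E_photon = hc/λ = (6.626×10⁻³⁴ J·s)(3×10⁸ m/s) / (127.0×10⁻⁹ m) = 9.7625 eV

Therefore:
φ = 9.7625 - 8.103 = 1.66 eV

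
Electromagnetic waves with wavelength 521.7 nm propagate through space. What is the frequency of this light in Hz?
5.7465e+14 Hz

Using the wave equation: c = fλ

Solving for frequency:
f = c/λ = (3×10⁸ m/s) / (521.7×10⁻⁹ m)
f = 5.7465e+14 Hz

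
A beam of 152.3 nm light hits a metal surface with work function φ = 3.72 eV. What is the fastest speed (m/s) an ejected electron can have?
1.2470e+06 m/s

First, find the maximum kinetic energy:
E_photon = hc/λ = 8.1408 eV
KE_max = E_photon - φ = 8.1408 - 3.72 = 4.4208 eV

Convert to Joules: KE_max = 4.4208 × 1.602×10⁻¹⁹ J = 7.0829e-19 J

Then use KE = ½mv² to find velocity:
v = √(2·KE/m) = √(2 × 7.0829e-19 J / 9.109e-31 kg)
v = 1.2470e+06 m/s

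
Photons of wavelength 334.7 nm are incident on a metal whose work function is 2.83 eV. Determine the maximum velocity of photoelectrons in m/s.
5.5458e+05 m/s

First, find the maximum kinetic energy:
E_photon = hc/λ = 3.7043 eV
KE_max = E_photon - φ = 3.7043 - 2.83 = 0.8743 eV

Convert to Joules: KE_max = 0.8743 × 1.602×10⁻¹⁹ J = 1.4008e-19 J

Then use KE = ½mv² to find velocity:
v = √(2·KE/m) = √(2 × 1.4008e-19 J / 9.109e-31 kg)
v = 5.5458e+05 m/s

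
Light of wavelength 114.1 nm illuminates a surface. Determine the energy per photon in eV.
10.8663 eV

Using E = hf = hc/λ:

E = hc/λ = (6.626×10⁻³⁴ J·s)(3×10⁸ m/s) / (114.1×10⁻⁹ m)
E = 10.8663 eV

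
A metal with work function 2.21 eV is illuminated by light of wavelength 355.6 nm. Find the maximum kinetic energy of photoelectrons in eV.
1.2766 eV

Using Einstein's photoelectric equation: KE_max = hf - φ = hc/λ - φ

First, calculate the photon energy:
E_photon = hc/λ = (6.626×10⁻³⁴ J·s)(3×10⁸ m/s) / (355.6×10⁻⁹ m)
E_photon = 3.4866 eV

Then, the maximum kinetic energy:
KE_max = E_photon - φ = 3.4866 eV - 2.21 eV = 1.2766 eV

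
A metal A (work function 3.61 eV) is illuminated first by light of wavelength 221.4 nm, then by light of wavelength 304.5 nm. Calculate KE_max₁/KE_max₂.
4.3099

Using Einstein's equation: KE_max = hc/λ - φ

For λ₁ = 221.4 nm:
E₁ = hc/λ₁ = 5.6000 eV
KE₁ = E₁ - φ = 5.6000 - 3.61 = 1.9900 eV

For λ₂ = 304.5 nm:
E₂ = hc/λ₂ = 4.0717 eV
KE₂ = E₂ - φ = 4.0717 - 3.61 = 0.4617 eV

Ratio: KE₁/KE₂ = 1.9900/0.4617 = 4.3099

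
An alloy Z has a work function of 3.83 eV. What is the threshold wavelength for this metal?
323.72 nm

The threshold wavelength is when the photon energy equals the work function:
hc/λ₀ = φ

Solving for λ₀:
λ₀ = hc/φ = (6.626×10⁻³⁴ J·s)(3×10⁸ m/s) / (3.83 eV × 1.602×10⁻¹⁹ J/eV)
λ₀ = 323.72 nm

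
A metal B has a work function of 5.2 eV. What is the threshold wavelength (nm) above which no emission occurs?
238.43 nm

The threshold wavelength is when the photon energy equals the work function:
hc/λ₀ = φ

Solving for λ₀:
λ₀ = hc/φ = (6.626×10⁻³⁴ J·s)(3×10⁸ m/s) / (5.2 eV × 1.602×10⁻¹⁹ J/eV)
λ₀ = 238.43 nm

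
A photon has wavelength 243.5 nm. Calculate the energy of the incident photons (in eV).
5.0918 eV

Using E = hf = hc/λ:

E = hc/λ = (6.626×10⁻³⁴ J·s)(3×10⁸ m/s) / (243.5×10⁻⁹ m)
E = 5.0918 eV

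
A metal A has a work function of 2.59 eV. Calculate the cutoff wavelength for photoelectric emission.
478.70 nm

The threshold wavelength is when the photon energy equals the work function:
hc/λ₀ = φ

Solving for λ₀:
λ₀ = hc/φ = (6.626×10⁻³⁴ J·s)(3×10⁸ m/s) / (2.59 eV × 1.602×10⁻¹⁹ J/eV)
λ₀ = 478.70 nm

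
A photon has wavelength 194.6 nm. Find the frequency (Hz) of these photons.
1.5406e+15 Hz

Using the wave equation: c = fλ

Solving for frequency:
f = c/λ = (3×10⁸ m/s) / (194.6×10⁻⁹ m)
f = 1.5406e+15 Hz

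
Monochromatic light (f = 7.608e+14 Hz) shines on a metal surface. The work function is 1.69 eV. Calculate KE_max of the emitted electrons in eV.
1.4564 eV

Using Einstein's photoelectric equation: KE_max = hf - φ

First, calculate the photon energy:
E_photon = hf = (6.626×10⁻³⁴ J·s)(7.608e+14 Hz)
E_photon = 3.1464 eV

Then, the maximum kinetic energy:
KE_max = E_photon - φ = 3.1464 eV - 1.69 eV = 1.4564 eV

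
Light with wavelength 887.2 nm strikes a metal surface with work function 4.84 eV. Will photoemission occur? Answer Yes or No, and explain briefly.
No

For photoemission, the photon energy must exceed the work function.

Photon energy: E = hc/λ = 1.3975 eV
Work function: φ = 4.84 eV

Since E_photon (1.3975 eV) < φ (4.84 eV), photoemission will NOT occur.
The threshold wavelength is λ₀ = hc/φ = 256.2 nm.
Since 887.2 nm > 256.2 nm, the photons lack sufficient energy.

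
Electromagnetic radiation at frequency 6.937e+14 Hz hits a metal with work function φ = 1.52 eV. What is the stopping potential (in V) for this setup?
1.3489 V

The stopping potential V_s satisfies: eV_s = KE_max

First, find KE_max using Einstein's equation:
E_photon = hf = (6.626×10⁻³⁴ J·s)(6.937e+14 Hz) = 2.8689 eV
KE_max = E_photon - φ = 2.8689 - 1.52 = 1.3489 eV

Since eV_s = KE_max:
V_s = KE_max/e = 1.3489 V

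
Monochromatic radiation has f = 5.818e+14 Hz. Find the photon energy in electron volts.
2.4061 eV

Using E = hf:

E = hf = (6.626×10⁻³⁴ J·s)(5.818e+14 Hz)
E = 2.4061 eV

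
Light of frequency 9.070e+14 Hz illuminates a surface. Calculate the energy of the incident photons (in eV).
3.7511 eV

Using E = hf:

E = hf = (6.626×10⁻³⁴ J·s)(9.070e+14 Hz)
E = 3.7511 eV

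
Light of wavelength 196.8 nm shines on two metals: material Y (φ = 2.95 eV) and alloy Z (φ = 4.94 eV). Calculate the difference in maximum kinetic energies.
1.9900 eV

Using KE_max = hc/λ - φ for each metal:

Photon energy: E = hc/λ = 6.3000 eV

For material Y (φ₁ = 2.95 eV):
KE₁ = E - φ₁ = 6.3000 - 2.95 = 3.3500 eV

For alloy Z (φ₂ = 4.94 eV):
KE₂ = E - φ₂ = 6.3000 - 4.94 = 1.3600 eV

Difference:
ΔKE = KE₁ - KE₂ = 3.3500 - 1.3600 = 1.9900 eV

Note: The difference equals the difference in work functions: 4.94 - 2.95 = 1.99 eV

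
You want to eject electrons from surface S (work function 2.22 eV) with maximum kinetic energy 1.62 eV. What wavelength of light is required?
322.88 nm

From Einstein's equation: KE_max = hc/λ - φ

Rearranging for λ:
hc/λ = KE_max + φ
λ = hc/(KE_max + φ)

Required photon energy:
E_photon = KE_max + φ = 1.62 + 2.22 = 3.84 eV

Required wavelength:
λ = hc/E_photon = (6.626×10⁻³⁴)(3×10⁸) / (3.84 × 1.602×10⁻¹⁹)
λ = 322.88 nm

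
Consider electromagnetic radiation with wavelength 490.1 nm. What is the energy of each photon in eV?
2.5298 eV

Using E = hf = hc/λ:

E = hc/λ = (6.626×10⁻³⁴ J·s)(3×10⁸ m/s) / (490.1×10⁻⁹ m)
E = 2.5298 eV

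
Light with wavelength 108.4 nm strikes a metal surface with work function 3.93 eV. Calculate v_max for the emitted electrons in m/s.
1.6251e+06 m/s

First, find the maximum kinetic energy:
E_photon = hc/λ = 11.4377 eV
KE_max = E_photon - φ = 11.4377 - 3.93 = 7.5077 eV

Convert to Joules: KE_max = 7.5077 × 1.602×10⁻¹⁹ J = 1.2029e-18 J

Then use KE = ½mv² to find velocity:
v = √(2·KE/m) = √(2 × 1.2029e-18 J / 9.109e-31 kg)
v = 1.6251e+06 m/s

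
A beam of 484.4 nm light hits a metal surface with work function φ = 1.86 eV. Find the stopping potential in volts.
0.6995 V

The stopping potential V_s satisfies: eV_s = KE_max

First, find KE_max using Einstein's equation:
E_photon = hc/λ = 2.5595 eV
KE_max = E_photon - φ = 2.5595 - 1.86 = 0.6995 eV

Since eV_s = KE_max:
V_s = KE_max/e = 0.6995 V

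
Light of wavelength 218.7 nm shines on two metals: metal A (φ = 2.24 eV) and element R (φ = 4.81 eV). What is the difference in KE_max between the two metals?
2.5700 eV

Using KE_max = hc/λ - φ for each metal:

Photon energy: E = hc/λ = 5.6691 eV

For metal A (φ₁ = 2.24 eV):
KE₁ = E - φ₁ = 5.6691 - 2.24 = 3.4291 eV

For element R (φ₂ = 4.81 eV):
KE₂ = E - φ₂ = 5.6691 - 4.81 = 0.8591 eV

Difference:
ΔKE = KE₁ - KE₂ = 3.4291 - 0.8591 = 2.5700 eV

Note: The difference equals the difference in work functions: 4.81 - 2.24 = 2.57 eV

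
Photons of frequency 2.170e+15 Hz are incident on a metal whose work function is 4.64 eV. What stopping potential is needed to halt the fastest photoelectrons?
4.3344 V

The stopping potential V_s satisfies: eV_s = KE_max

First, find KE_max using Einstein's equation:
E_photon = hf = (6.626×10⁻³⁴ J·s)(2.170e+15 Hz) = 8.9744 eV
KE_max = E_photon - φ = 8.9744 - 4.64 = 4.3344 eV

Since eV_s = KE_max:
V_s = KE_max/e = 4.3344 V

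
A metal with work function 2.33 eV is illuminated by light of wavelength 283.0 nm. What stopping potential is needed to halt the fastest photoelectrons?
2.0511 V

The stopping potential V_s satisfies: eV_s = KE_max

First, find KE_max using Einstein's equation:
E_photon = hc/λ = 4.3811 eV
KE_max = E_photon - φ = 4.3811 - 2.33 = 2.0511 eV

Since eV_s = KE_max:
V_s = KE_max/e = 2.0511 V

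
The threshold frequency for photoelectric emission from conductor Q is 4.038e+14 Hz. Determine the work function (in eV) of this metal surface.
1.67 eV

At the threshold frequency, photon energy equals work function:
φ = hf₀

Calculating:
φ = (6.626×10⁻³⁴ J·s)(4.038e+14 Hz)
φ = 1.67 eV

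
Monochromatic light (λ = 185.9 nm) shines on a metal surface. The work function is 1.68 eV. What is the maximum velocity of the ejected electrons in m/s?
1.3248e+06 m/s

First, find the maximum kinetic energy:
E_photon = hc/λ = 6.6694 eV
KE_max = E_photon - φ = 6.6694 - 1.68 = 4.9894 eV

Convert to Joules: KE_max = 4.9894 × 1.602×10⁻¹⁹ J = 7.9939e-19 J

Then use KE = ½mv² to find velocity:
v = √(2·KE/m) = √(2 × 7.9939e-19 J / 9.109e-31 kg)
v = 1.3248e+06 m/s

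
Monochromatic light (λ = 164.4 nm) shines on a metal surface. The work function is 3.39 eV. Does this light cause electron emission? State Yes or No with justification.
Yes

For photoemission, the photon energy must exceed the work function.

Photon energy: E = hc/λ = 7.5416 eV
Work function: φ = 3.39 eV

Since E_photon (7.5416 eV) > φ (3.39 eV), photoemission WILL occur.
The threshold wavelength is λ₀ = hc/φ = 365.7 nm.
Since 164.4 nm < 365.7 nm, the light has sufficient energy.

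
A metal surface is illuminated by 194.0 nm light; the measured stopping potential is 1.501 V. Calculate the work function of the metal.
4.89 eV

The stopping potential gives the maximum kinetic energy: KE_max = eV_s = 1.501 eV

From Einstein's photoelectric equation: KE_max = hc/λ - φ
Rearranging: φ = hc/λ - KE_max

Calculate photon energy:
E_photon = hc/λ = (6.626×10⁻³⁴ J·s)(3×10⁸ m/s) / (194.0×10⁻⁹ m) = 6.3909 eV

Therefore:
φ = 6.3909 - 1.501 = 4.89 eV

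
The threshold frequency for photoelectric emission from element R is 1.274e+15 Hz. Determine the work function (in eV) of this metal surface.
5.27 eV

At the threshold frequency, photon energy equals work function:
φ = hf₀

Calculating:
φ = (6.626×10⁻³⁴ J·s)(1.274e+15 Hz)
φ = 5.27 eV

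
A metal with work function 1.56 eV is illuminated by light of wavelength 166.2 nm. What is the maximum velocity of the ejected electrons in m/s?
1.4406e+06 m/s

First, find the maximum kinetic energy:
E_photon = hc/λ = 7.4599 eV
KE_max = E_photon - φ = 7.4599 - 1.56 = 5.8999 eV

Convert to Joules: KE_max = 5.8999 × 1.602×10⁻¹⁹ J = 9.4527e-19 J

Then use KE = ½mv² to find velocity:
v = √(2·KE/m) = √(2 × 9.4527e-19 J / 9.109e-31 kg)
v = 1.4406e+06 m/s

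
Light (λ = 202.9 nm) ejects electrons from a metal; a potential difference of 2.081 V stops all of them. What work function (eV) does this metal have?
4.03 eV

The stopping potential gives the maximum kinetic energy: KE_max = eV_s = 2.081 eV

From Einstein's photoelectric equation: KE_max = hc/λ - φ
Rearranging: φ = hc/λ - KE_max

Calculate photon energy:
E_photon = hc/λ = (6.626×10⁻³⁴ J·s)(3×10⁸ m/s) / (202.9×10⁻⁹ m) = 6.1106 eV

Therefore:
φ = 6.1106 - 2.081 = 4.03 eV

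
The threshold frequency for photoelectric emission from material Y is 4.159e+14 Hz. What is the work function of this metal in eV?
1.72 eV

At the threshold frequency, photon energy equals work function:
φ = hf₀

Calculating:
φ = (6.626×10⁻³⁴ J·s)(4.159e+14 Hz)
φ = 1.72 eV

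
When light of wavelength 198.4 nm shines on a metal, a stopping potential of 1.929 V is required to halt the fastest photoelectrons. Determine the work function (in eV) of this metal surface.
4.32 eV

The stopping potential gives the maximum kinetic energy: KE_max = eV_s = 1.929 eV

From Einstein's photoelectric equation: KE_max = hc/λ - φ
Rearranging: φ = hc/λ - KE_max

Calculate photon energy:
E_photon = hc/λ = (6.626×10⁻³⁴ J·s)(3×10⁸ m/s) / (198.4×10⁻⁹ m) = 6.2492 eV

Therefore:
φ = 6.2492 - 1.929 = 4.32 eV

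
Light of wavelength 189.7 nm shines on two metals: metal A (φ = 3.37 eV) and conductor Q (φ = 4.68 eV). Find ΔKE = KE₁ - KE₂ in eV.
1.3100 eV

Using KE_max = hc/λ - φ for each metal:

Photon energy: E = hc/λ = 6.5358 eV

For metal A (φ₁ = 3.37 eV):
KE₁ = E - φ₁ = 6.5358 - 3.37 = 3.1658 eV

For conductor Q (φ₂ = 4.68 eV):
KE₂ = E - φ₂ = 6.5358 - 4.68 = 1.8558 eV

Difference:
ΔKE = KE₁ - KE₂ = 3.1658 - 1.8558 = 1.3100 eV

Note: The difference equals the difference in work functions: 4.68 - 3.37 = 1.31 eV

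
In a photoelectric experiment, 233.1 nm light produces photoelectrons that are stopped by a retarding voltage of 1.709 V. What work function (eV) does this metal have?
3.61 eV

The stopping potential gives the maximum kinetic energy: KE_max = eV_s = 1.709 eV

From Einstein's photoelectric equation: KE_max = hc/λ - φ
Rearranging: φ = hc/λ - KE_max

Calculate photon energy:
E_photon = hc/λ = (6.626×10⁻³⁴ J·s)(3×10⁸ m/s) / (233.1×10⁻⁹ m) = 5.3189 eV

Therefore:
φ = 5.3189 - 1.709 = 3.61 eV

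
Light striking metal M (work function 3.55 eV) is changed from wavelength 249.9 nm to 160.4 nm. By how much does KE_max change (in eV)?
2.7683 eV

Using Einstein's equation: KE_max = hc/λ - φ

For λ₁ = 249.9 nm:
KE₁ = hc/λ₁ - φ = 4.9614 - 3.55 = 1.4114 eV

For λ₂ = 160.4 nm:
KE₂ = hc/λ₂ - φ = 7.7297 - 3.55 = 4.1797 eV

Change in KE:
ΔKE = KE₂ - KE₁ = 4.1797 - 1.4114 = 2.7683 eV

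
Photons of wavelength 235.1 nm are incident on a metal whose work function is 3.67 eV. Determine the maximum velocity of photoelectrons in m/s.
7.5108e+05 m/s

First, find the maximum kinetic energy:
E_photon = hc/λ = 5.2737 eV
KE_max = E_photon - φ = 5.2737 - 3.67 = 1.6037 eV

Convert to Joules: KE_max = 1.6037 × 1.602×10⁻¹⁹ J = 2.5694e-19 J

Then use KE = ½mv² to find velocity:
v = √(2·KE/m) = √(2 × 2.5694e-19 J / 9.109e-31 kg)
v = 7.5108e+05 m/s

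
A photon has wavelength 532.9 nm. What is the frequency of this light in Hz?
5.6257e+14 Hz

Using the wave equation: c = fλ

Solving for frequency:
f = c/λ = (3×10⁸ m/s) / (532.9×10⁻⁹ m)
f = 5.6257e+14 Hz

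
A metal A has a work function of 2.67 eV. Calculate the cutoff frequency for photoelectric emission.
6.4560e+14 Hz

The threshold frequency is when the photon energy equals the work function:
hf₀ = φ

Solving for f₀:
f₀ = φ/h = (2.67 eV × 1.602×10⁻¹⁹ J/eV) / (6.626×10⁻³⁴ J·s)
f₀ = 6.4560e+14 Hz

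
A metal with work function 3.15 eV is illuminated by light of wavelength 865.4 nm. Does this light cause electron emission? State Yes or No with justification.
No

For photoemission, the photon energy must exceed the work function.

Photon energy: E = hc/λ = 1.4327 eV
Work function: φ = 3.15 eV

Since E_photon (1.4327 eV) < φ (3.15 eV), photoemission will NOT occur.
The threshold wavelength is λ₀ = hc/φ = 393.6 nm.
Since 865.4 nm > 393.6 nm, the photons lack sufficient energy.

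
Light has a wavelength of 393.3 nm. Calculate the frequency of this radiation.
7.6225e+14 Hz

Using the wave equation: c = fλ

Solving for frequency:
f = c/λ = (3×10⁸ m/s) / (393.3×10⁻⁹ m)
f = 7.6225e+14 Hz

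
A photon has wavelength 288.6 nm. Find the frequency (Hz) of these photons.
1.0388e+15 Hz

Using the wave equation: c = fλ

Solving for frequency:
f = c/λ = (3×10⁸ m/s) / (288.6×10⁻⁹ m)
f = 1.0388e+15 Hz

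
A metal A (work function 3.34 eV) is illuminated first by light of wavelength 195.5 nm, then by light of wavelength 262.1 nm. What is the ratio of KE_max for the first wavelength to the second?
2.1590

Using Einstein's equation: KE_max = hc/λ - φ

For λ₁ = 195.5 nm:
E₁ = hc/λ₁ = 6.3419 eV
KE₁ = E₁ - φ = 6.3419 - 3.34 = 3.0019 eV

For λ₂ = 262.1 nm:
E₂ = hc/λ₂ = 4.7304 eV
KE₂ = E₂ - φ = 4.7304 - 3.34 = 1.3904 eV

Ratio: KE₁/KE₂ = 3.0019/1.3904 = 2.1590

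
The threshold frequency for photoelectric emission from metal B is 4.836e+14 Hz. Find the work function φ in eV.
2.00 eV

At the threshold frequency, photon energy equals work function:
φ = hf₀

Calculating:
φ = (6.626×10⁻³⁴ J·s)(4.836e+14 Hz)
φ = 2.00 eV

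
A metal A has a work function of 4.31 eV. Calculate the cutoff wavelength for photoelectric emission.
287.67 nm

The threshold wavelength is when the photon energy equals the work function:
hc/λ₀ = φ

Solving for λ₀:
λ₀ = hc/φ = (6.626×10⁻³⁴ J·s)(3×10⁸ m/s) / (4.31 eV × 1.602×10⁻¹⁹ J/eV)
λ₀ = 287.67 nm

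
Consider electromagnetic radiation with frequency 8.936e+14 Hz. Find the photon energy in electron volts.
3.6956 eV

Using E = hf:

E = hf = (6.626×10⁻³⁴ J·s)(8.936e+14 Hz)
E = 3.6956 eV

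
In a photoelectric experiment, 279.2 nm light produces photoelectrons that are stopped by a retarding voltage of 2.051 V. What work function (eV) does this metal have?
2.39 eV

The stopping potential gives the maximum kinetic energy: KE_max = eV_s = 2.051 eV

From Einstein's photoelectric equation: KE_max = hc/λ - φ
Rearranging: φ = hc/λ - KE_max

Calculate photon energy:
E_photon = hc/λ = (6.626×10⁻³⁴ J·s)(3×10⁸ m/s) / (279.2×10⁻⁹ m) = 4.4407 eV

Therefore:
φ = 4.4407 - 2.051 = 2.39 eV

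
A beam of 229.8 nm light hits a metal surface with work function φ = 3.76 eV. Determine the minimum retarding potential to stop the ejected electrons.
1.6353 V

The stopping potential V_s satisfies: eV_s = KE_max

First, find KE_max using Einstein's equation:
E_photon = hc/λ = 5.3953 eV
KE_max = E_photon - φ = 5.3953 - 3.76 = 1.6353 eV

Since eV_s = KE_max:
V_s = KE_max/e = 1.6353 V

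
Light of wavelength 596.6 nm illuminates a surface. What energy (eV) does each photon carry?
2.0782 eV

Using E = hf = hc/λ:

E = hc/λ = (6.626×10⁻³⁴ J·s)(3×10⁸ m/s) / (596.6×10⁻⁹ m)
E = 2.0782 eV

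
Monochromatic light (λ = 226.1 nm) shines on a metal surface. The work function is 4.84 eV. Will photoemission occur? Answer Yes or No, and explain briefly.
Yes

For photoemission, the photon energy must exceed the work function.

Photon energy: E = hc/λ = 5.4836 eV
Work function: φ = 4.84 eV

Since E_photon (5.4836 eV) > φ (4.84 eV), photoemission WILL occur.
The threshold wavelength is λ₀ = hc/φ = 256.2 nm.
Since 226.1 nm < 256.2 nm, the light has sufficient energy.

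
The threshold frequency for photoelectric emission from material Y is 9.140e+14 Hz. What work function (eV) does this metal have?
3.78 eV

At the threshold frequency, photon energy equals work function:
φ = hf₀

Calculating:
φ = (6.626×10⁻³⁴ J·s)(9.140e+14 Hz)
φ = 3.78 eV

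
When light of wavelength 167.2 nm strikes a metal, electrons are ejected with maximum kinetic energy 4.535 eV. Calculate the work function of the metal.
2.88 eV

From Einstein's photoelectric equation: KE_max = hf - φ = hc/λ - φ

Rearranging for φ:
φ = hc/λ - KE_max

Calculate photon energy:
E_photon = hc/λ = 7.4153 eV

Therefore:
φ = 7.4153 - 4.535 = 2.88 eV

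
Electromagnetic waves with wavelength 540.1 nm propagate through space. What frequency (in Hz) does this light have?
5.5507e+14 Hz

Using the wave equation: c = fλ

Solving for frequency:
f = c/λ = (3×10⁸ m/s) / (540.1×10⁻⁹ m)
f = 5.5507e+14 Hz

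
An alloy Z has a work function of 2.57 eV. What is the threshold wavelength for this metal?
482.43 nm

The threshold wavelength is when the photon energy equals the work function:
hc/λ₀ = φ

Solving for λ₀:
λ₀ = hc/φ = (6.626×10⁻³⁴ J·s)(3×10⁸ m/s) / (2.57 eV × 1.602×10⁻¹⁹ J/eV)
λ₀ = 482.43 nm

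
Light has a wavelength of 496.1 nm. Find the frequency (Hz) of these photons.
6.0430e+14 Hz

Using the wave equation: c = fλ

Solving for frequency:
f = c/λ = (3×10⁸ m/s) / (496.1×10⁻⁹ m)
f = 6.0430e+14 Hz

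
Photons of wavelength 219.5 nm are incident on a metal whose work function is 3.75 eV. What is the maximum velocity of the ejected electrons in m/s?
8.1720e+05 m/s

First, find the maximum kinetic energy:
E_photon = hc/λ = 5.6485 eV
KE_max = E_photon - φ = 5.6485 - 3.75 = 1.8985 eV

Convert to Joules: KE_max = 1.8985 × 1.602×10⁻¹⁹ J = 3.0417e-19 J

Then use KE = ½mv² to find velocity:
v = √(2·KE/m) = √(2 × 3.0417e-19 J / 9.109e-31 kg)
v = 8.1720e+05 m/s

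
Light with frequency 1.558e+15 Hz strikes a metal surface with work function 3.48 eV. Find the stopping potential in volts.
2.9634 V

The stopping potential V_s satisfies: eV_s = KE_max

First, find KE_max using Einstein's equation:
E_photon = hf = (6.626×10⁻³⁴ J·s)(1.558e+15 Hz) = 6.4434 eV
KE_max = E_photon - φ = 6.4434 - 3.48 = 2.9634 eV

Since eV_s = KE_max:
V_s = KE_max/e = 2.9634 V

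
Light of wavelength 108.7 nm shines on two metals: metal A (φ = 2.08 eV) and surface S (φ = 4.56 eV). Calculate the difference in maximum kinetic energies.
2.4800 eV

Using KE_max = hc/λ - φ for each metal:

Photon energy: E = hc/λ = 11.4061 eV

For metal A (φ₁ = 2.08 eV):
KE₁ = E - φ₁ = 11.4061 - 2.08 = 9.3261 eV

For surface S (φ₂ = 4.56 eV):
KE₂ = E - φ₂ = 11.4061 - 4.56 = 6.8461 eV

Difference:
ΔKE = KE₁ - KE₂ = 9.3261 - 6.8461 = 2.4800 eV

Note: The difference equals the difference in work functions: 4.56 - 2.08 = 2.48 eV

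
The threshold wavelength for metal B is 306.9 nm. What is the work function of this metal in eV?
4.04 eV

At the threshold wavelength, photon energy equals work function:
φ = hc/λ₀

Calculating:
φ = (6.626×10⁻³⁴ J·s)(3×10⁸ m/s) / (306.9×10⁻⁹ m)
φ = 4.04 eV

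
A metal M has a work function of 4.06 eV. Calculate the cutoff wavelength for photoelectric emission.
305.38 nm

The threshold wavelength is when the photon energy equals the work function:
hc/λ₀ = φ

Solving for λ₀:
λ₀ = hc/φ = (6.626×10⁻³⁴ J·s)(3×10⁸ m/s) / (4.06 eV × 1.602×10⁻¹⁹ J/eV)
λ₀ = 305.38 nm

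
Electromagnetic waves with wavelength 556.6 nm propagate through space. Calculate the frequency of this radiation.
5.3861e+14 Hz

Using the wave equation: c = fλ

Solving for frequency:
f = c/λ = (3×10⁸ m/s) / (556.6×10⁻⁹ m)
f = 5.3861e+14 Hz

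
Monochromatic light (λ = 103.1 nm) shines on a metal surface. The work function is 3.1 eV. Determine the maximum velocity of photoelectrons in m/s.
1.7719e+06 m/s

First, find the maximum kinetic energy:
E_photon = hc/λ = 12.0256 eV
KE_max = E_photon - φ = 12.0256 - 3.1 = 8.9256 eV

Convert to Joules: KE_max = 8.9256 × 1.602×10⁻¹⁹ J = 1.4300e-18 J

Then use KE = ½mv² to find velocity:
v = √(2·KE/m) = √(2 × 1.4300e-18 J / 9.109e-31 kg)
v = 1.7719e+06 m/s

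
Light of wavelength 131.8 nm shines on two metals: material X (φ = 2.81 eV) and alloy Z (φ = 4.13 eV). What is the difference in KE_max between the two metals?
1.3200 eV

Using KE_max = hc/λ - φ for each metal:

Photon energy: E = hc/λ = 9.4070 eV

For material X (φ₁ = 2.81 eV):
KE₁ = E - φ₁ = 9.4070 - 2.81 = 6.5970 eV

For alloy Z (φ₂ = 4.13 eV):
KE₂ = E - φ₂ = 9.4070 - 4.13 = 5.2770 eV

Difference:
ΔKE = KE₁ - KE₂ = 6.5970 - 5.2770 = 1.3200 eV

Note: The difference equals the difference in work functions: 4.13 - 2.81 = 1.32 eV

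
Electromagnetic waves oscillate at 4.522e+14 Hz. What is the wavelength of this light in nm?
662.96 nm

Using the wave equation: c = fλ

Solving for wavelength:
λ = c/f = (3×10⁸ m/s) / (4.522e+14 Hz)
λ = 662.96 nm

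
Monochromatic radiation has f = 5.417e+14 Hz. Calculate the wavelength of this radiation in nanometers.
553.43 nm

Using the wave equation: c = fλ

Solving for wavelength:
λ = c/f = (3×10⁸ m/s) / (5.417e+14 Hz)
λ = 553.43 nm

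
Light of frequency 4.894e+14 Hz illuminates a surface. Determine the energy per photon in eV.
2.0240 eV

Using E = hf:

E = hf = (6.626×10⁻³⁴ J·s)(4.894e+14 Hz)
E = 2.0240 eV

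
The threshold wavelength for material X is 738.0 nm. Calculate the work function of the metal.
1.68 eV

At the threshold wavelength, photon energy equals work function:
φ = hc/λ₀

Calculating:
φ = (6.626×10⁻³⁴ J·s)(3×10⁸ m/s) / (738.0×10⁻⁹ m)
φ = 1.68 eV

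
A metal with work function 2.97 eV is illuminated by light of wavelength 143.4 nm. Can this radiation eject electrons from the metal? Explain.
Yes

For photoemission, the photon energy must exceed the work function.

Photon energy: E = hc/λ = 8.6460 eV
Work function: φ = 2.97 eV

Since E_photon (8.6460 eV) > φ (2.97 eV), photoemission WILL occur.
The threshold wavelength is λ₀ = hc/φ = 417.5 nm.
Since 143.4 nm < 417.5 nm, the light has sufficient energy.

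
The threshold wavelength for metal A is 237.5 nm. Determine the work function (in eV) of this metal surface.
5.22 eV

At the threshold wavelength, photon energy equals work function:
φ = hc/λ₀

Calculating:
φ = (6.626×10⁻³⁴ J·s)(3×10⁸ m/s) / (237.5×10⁻⁹ m)
φ = 5.22 eV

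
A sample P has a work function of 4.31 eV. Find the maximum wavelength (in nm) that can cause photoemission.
287.67 nm

The threshold wavelength is when the photon energy equals the work function:
hc/λ₀ = φ

Solving for λ₀:
λ₀ = hc/φ = (6.626×10⁻³⁴ J·s)(3×10⁸ m/s) / (4.31 eV × 1.602×10⁻¹⁹ J/eV)
λ₀ = 287.67 nm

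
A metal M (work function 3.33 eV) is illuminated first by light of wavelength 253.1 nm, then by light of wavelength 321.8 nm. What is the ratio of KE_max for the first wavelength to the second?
3.0002

Using Einstein's equation: KE_max = hc/λ - φ

For λ₁ = 253.1 nm:
E₁ = hc/λ₁ = 4.8986 eV
KE₁ = E₁ - φ = 4.8986 - 3.33 = 1.5686 eV

For λ₂ = 321.8 nm:
E₂ = hc/λ₂ = 3.8528 eV
KE₂ = E₂ - φ = 3.8528 - 3.33 = 0.5228 eV

Ratio: KE₁/KE₂ = 1.5686/0.5228 = 3.0002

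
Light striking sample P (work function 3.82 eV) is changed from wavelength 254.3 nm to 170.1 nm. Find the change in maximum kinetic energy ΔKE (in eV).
2.4134 eV

Using Einstein's equation: KE_max = hc/λ - φ

For λ₁ = 254.3 nm:
KE₁ = hc/λ₁ - φ = 4.8755 - 3.82 = 1.0555 eV

For λ₂ = 170.1 nm:
KE₂ = hc/λ₂ - φ = 7.2889 - 3.82 = 3.4689 eV

Change in KE:
ΔKE = KE₂ - KE₁ = 3.4689 - 1.0555 = 2.4134 eV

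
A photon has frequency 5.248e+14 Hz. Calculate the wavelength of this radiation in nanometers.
571.25 nm

Using the wave equation: c = fλ

Solving for wavelength:
λ = c/f = (3×10⁸ m/s) / (5.248e+14 Hz)
λ = 571.25 nm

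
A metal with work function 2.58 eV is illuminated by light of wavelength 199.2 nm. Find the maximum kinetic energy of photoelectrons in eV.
3.6441 eV

Using Einstein's photoelectric equation: KE_max = hf - φ = hc/λ - φ

First, calculate the photon energy:
E_photon = hc/λ = (6.626×10⁻³⁴ J·s)(3×10⁸ m/s) / (199.2×10⁻⁹ m)
E_photon = 6.2241 eV

Then, the maximum kinetic energy:
KE_max = E_photon - φ = 6.2241 eV - 2.58 eV = 3.6441 eV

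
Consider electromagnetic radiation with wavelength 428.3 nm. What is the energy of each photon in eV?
2.8948 eV

Using E = hf = hc/λ:

E = hc/λ = (6.626×10⁻³⁴ J·s)(3×10⁸ m/s) / (428.3×10⁻⁹ m)
E = 2.8948 eV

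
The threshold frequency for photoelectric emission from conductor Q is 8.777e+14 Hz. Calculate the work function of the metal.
3.63 eV

At the threshold frequency, photon energy equals work function:
φ = hf₀

Calculating:
φ = (6.626×10⁻³⁴ J·s)(8.777e+14 Hz)
φ = 3.63 eV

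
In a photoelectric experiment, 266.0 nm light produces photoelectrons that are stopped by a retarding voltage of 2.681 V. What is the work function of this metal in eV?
1.98 eV

The stopping potential gives the maximum kinetic energy: KE_max = eV_s = 2.681 eV

From Einstein's photoelectric equation: KE_max = hc/λ - φ
Rearranging: φ = hc/λ - KE_max

Calculate photon energy:
E_photon = hc/λ = (6.626×10⁻³⁴ J·s)(3×10⁸ m/s) / (266.0×10⁻⁹ m) = 4.6611 eV

Therefore:
φ = 4.6611 - 2.681 = 1.98 eV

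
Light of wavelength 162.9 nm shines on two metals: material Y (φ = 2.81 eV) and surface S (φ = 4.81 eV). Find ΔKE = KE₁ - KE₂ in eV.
2.0000 eV

Using KE_max = hc/λ - φ for each metal:

Photon energy: E = hc/λ = 7.6111 eV

For material Y (φ₁ = 2.81 eV):
KE₁ = E - φ₁ = 7.6111 - 2.81 = 4.8011 eV

For surface S (φ₂ = 4.81 eV):
KE₂ = E - φ₂ = 7.6111 - 4.81 = 2.8011 eV

Difference:
ΔKE = KE₁ - KE₂ = 4.8011 - 2.8011 = 2.0000 eV

Note: The difference equals the difference in work functions: 4.81 - 2.81 = 2.00 eV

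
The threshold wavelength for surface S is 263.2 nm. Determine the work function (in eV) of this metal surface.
4.71 eV

At the threshold wavelength, photon energy equals work function:
φ = hc/λ₀

Calculating:
φ = (6.626×10⁻³⁴ J·s)(3×10⁸ m/s) / (263.2×10⁻⁹ m)
φ = 4.71 eV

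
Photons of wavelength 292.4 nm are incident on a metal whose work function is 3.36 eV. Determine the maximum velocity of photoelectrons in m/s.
5.5645e+05 m/s

First, find the maximum kinetic energy:
E_photon = hc/λ = 4.2402 eV
KE_max = E_photon - φ = 4.2402 - 3.36 = 0.8802 eV

Convert to Joules: KE_max = 0.8802 × 1.602×10⁻¹⁹ J = 1.4103e-19 J

Then use KE = ½mv² to find velocity:
v = √(2·KE/m) = √(2 × 1.4103e-19 J / 9.109e-31 kg)
v = 5.5645e+05 m/s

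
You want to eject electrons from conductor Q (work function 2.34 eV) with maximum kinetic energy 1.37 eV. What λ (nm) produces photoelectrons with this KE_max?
334.19 nm

From Einstein's equation: KE_max = hc/λ - φ

Rearranging for λ:
hc/λ = KE_max + φ
λ = hc/(KE_max + φ)

Required photon energy:
E_photon = KE_max + φ = 1.37 + 2.34 = 3.71 eV

Required wavelength:
λ = hc/E_photon = (6.626×10⁻³⁴)(3×10⁸) / (3.71 × 1.602×10⁻¹⁹)
λ = 334.19 nm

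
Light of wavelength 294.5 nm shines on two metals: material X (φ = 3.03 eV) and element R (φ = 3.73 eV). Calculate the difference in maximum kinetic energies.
0.7000 eV

Using KE_max = hc/λ - φ for each metal:

Photon energy: E = hc/λ = 4.2100 eV

For material X (φ₁ = 3.03 eV):
KE₁ = E - φ₁ = 4.2100 - 3.03 = 1.1800 eV

For element R (φ₂ = 3.73 eV):
KE₂ = E - φ₂ = 4.2100 - 3.73 = 0.4800 eV

Difference:
ΔKE = KE₁ - KE₂ = 1.1800 - 0.4800 = 0.7000 eV

Note: The difference equals the difference in work functions: 3.73 - 3.03 = 0.70 eV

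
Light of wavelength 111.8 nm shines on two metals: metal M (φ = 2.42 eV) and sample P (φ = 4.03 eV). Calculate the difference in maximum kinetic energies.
1.6100 eV

Using KE_max = hc/λ - φ for each metal:

Photon energy: E = hc/λ = 11.0898 eV

For metal M (φ₁ = 2.42 eV):
KE₁ = E - φ₁ = 11.0898 - 2.42 = 8.6698 eV

For sample P (φ₂ = 4.03 eV):
KE₂ = E - φ₂ = 11.0898 - 4.03 = 7.0598 eV

Difference:
ΔKE = KE₁ - KE₂ = 8.6698 - 7.0598 = 1.6100 eV

Note: The difference equals the difference in work functions: 4.03 - 2.42 = 1.61 eV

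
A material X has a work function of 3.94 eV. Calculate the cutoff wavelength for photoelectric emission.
314.68 nm

The threshold wavelength is when the photon energy equals the work function:
hc/λ₀ = φ

Solving for λ₀:
λ₀ = hc/φ = (6.626×10⁻³⁴ J·s)(3×10⁸ m/s) / (3.94 eV × 1.602×10⁻¹⁹ J/eV)
λ₀ = 314.68 nm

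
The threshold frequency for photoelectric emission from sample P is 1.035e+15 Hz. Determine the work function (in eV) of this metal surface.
4.28 eV

At the threshold frequency, photon energy equals work function:
φ = hf₀

Calculating:
φ = (6.626×10⁻³⁴ J·s)(1.035e+15 Hz)
φ = 4.28 eV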